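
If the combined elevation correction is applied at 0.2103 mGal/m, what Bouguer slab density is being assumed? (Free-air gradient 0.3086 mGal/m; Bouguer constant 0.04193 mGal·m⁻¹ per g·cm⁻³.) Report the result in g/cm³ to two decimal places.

2.34

0.2103 = 0.3086 − 0.04193 × ρ
ρ = (0.3086 − 0.2103) / 0.04193 = 2.34 g/cm³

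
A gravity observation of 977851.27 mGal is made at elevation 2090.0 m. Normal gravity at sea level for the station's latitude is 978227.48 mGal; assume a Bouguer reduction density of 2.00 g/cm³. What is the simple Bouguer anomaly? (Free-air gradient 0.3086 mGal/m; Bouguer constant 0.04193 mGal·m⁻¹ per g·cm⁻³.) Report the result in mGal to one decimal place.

93.5

Free-air correction = 0.3086 × 2090.0 = 644.97 mGal
Free-air anomaly = 977851.27 − 978227.48 + (644.97) = 268.76 mGal
Bouguer slab correction = 0.04193 × 2.00 × 2090.0 = 175.27 mGal
Simple Bouguer anomaly = 268.76 − (175.27) = 93.49 mGal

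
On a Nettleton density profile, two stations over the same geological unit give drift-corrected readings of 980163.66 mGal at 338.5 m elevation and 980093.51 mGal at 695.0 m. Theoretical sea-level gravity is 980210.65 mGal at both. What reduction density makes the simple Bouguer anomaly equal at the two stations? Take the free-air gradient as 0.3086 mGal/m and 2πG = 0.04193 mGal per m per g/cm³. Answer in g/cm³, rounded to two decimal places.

Δg_obs = 980093.51 − 980163.66 = -70.15 mGal over Δh = 695.0 − 338.5 = 356.5 m
Equal Bouguer anomalies ⇒ Δg_obs + (0.3086 − 0.04193ρ)·Δh = 0
0.3086 − 0.04193ρ = −Δg_obs/Δh = 0.19677
ρ = (0.3086 − 0.19677) / 0.04193 = 2.67 g/cm³

2.67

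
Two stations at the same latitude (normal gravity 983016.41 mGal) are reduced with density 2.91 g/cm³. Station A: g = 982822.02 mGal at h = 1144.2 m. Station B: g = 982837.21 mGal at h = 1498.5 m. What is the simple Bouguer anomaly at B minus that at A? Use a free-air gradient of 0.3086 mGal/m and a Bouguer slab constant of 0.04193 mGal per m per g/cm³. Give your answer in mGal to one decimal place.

81.3

Δg_SB(A) = 982822.02 − 983016.41 + 0.3086×1144.2 − 0.04193×2.91×1144.2 = 19.10 mGal
Δg_SB(B) = 982837.21 − 983016.41 + 0.3086×1498.5 − 0.04193×2.91×1498.5 = 100.40 mGal
Difference = 100.40 − (19.10) = 81.30 mGal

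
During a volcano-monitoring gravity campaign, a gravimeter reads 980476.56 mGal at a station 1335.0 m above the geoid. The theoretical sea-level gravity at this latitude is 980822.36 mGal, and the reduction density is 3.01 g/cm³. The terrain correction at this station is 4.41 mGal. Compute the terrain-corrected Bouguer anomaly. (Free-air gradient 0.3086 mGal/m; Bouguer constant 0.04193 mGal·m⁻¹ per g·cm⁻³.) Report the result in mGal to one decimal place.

Free-air correction = 0.3086 × 1335.0 = 411.98 mGal
Free-air anomaly = 980476.56 − 980822.36 + (411.98) = 66.18 mGal
Bouguer slab correction = 0.04193 × 3.01 × 1335.0 = 168.49 mGal
Simple Bouguer anomaly = 66.18 − (168.49) = -102.31 mGal
Complete Bouguer anomaly = -102.31 + 4.41 = -97.90 mGal

-97.9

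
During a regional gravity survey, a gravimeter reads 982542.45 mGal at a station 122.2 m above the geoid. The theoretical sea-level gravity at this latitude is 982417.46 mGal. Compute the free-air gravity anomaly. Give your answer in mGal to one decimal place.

162.7

Free-air correction = 0.3086 × 122.2 = 37.71 mGal
Free-air anomaly = 982542.45 − 982417.46 + (37.71) = 162.70 mGal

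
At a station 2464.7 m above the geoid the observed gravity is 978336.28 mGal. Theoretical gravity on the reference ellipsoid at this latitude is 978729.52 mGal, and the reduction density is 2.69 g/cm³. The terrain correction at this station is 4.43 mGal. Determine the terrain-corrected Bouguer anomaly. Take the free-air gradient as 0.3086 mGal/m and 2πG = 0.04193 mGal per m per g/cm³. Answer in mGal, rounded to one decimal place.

Free-air correction = 0.3086 × 2464.7 = 760.61 mGal
Free-air anomaly = 978336.28 − 978729.52 + (760.61) = 367.37 mGal
Bouguer slab correction = 0.04193 × 2.69 × 2464.7 = 278.00 mGal
Simple Bouguer anomaly = 367.37 − (278.00) = 89.37 mGal
Complete Bouguer anomaly = 89.37 + 4.43 = 93.80 mGal

93.8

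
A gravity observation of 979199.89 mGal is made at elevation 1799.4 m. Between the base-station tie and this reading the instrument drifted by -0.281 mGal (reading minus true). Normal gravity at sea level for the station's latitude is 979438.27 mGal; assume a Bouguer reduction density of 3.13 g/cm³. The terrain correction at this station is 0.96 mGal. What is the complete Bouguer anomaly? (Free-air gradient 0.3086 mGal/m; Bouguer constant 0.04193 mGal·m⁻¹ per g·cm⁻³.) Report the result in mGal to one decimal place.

Drift-corrected reading = 979199.89 − (-0.281) = 979200.171 mGal
Free-air correction = 0.3086 × 1799.4 = 555.29 mGal
Free-air anomaly = 979200.171 − 979438.27 + (555.29) = 317.191 mGal
Bouguer slab correction = 0.04193 × 3.13 × 1799.4 = 236.15 mGal
Simple Bouguer anomaly = 317.191 − (236.15) = 81.041 mGal
Complete Bouguer anomaly = 81.041 + 0.96 = 82.001 mGal

82.0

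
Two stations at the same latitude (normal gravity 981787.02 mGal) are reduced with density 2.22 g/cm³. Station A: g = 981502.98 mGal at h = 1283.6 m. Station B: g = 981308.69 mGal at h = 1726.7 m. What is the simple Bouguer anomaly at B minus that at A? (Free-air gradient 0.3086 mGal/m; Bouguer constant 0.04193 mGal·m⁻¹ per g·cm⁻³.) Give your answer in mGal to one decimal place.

-98.8

Δg_SB(A) = 981502.98 − 981787.02 + 0.3086×1283.6 − 0.04193×2.22×1283.6 = -7.40 mGal
Δg_SB(B) = 981308.69 − 981787.02 + 0.3086×1726.7 − 0.04193×2.22×1726.7 = -106.20 mGal
Difference = -106.20 − (-7.40) = -98.80 mGal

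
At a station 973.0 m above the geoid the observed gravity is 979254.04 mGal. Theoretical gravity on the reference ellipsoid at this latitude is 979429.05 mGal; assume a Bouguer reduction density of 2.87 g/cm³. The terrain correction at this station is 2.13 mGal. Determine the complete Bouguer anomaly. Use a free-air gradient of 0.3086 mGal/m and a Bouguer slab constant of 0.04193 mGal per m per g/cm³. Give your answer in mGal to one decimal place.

10.3

Free-air correction = 0.3086 × 973.0 = 300.27 mGal
Free-air anomaly = 979254.04 − 979429.05 + (300.27) = 125.26 mGal
Bouguer slab correction = 0.04193 × 2.87 × 973.0 = 117.09 mGal
Simple Bouguer anomaly = 125.26 − (117.09) = 8.17 mGal
Complete Bouguer anomaly = 8.17 + 2.13 = 10.30 mGal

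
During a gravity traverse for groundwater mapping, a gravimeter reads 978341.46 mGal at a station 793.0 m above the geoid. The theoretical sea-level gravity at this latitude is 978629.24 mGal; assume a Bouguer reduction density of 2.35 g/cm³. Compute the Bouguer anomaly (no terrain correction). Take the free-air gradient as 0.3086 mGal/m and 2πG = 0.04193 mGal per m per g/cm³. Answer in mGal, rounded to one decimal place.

Free-air correction = 0.3086 × 793.0 = 244.72 mGal
Free-air anomaly = 978341.46 − 978629.24 + (244.72) = -43.06 mGal
Bouguer slab correction = 0.04193 × 2.35 × 793.0 = 78.14 mGal
Simple Bouguer anomaly = -43.06 − (78.14) = -121.20 mGal

-121.2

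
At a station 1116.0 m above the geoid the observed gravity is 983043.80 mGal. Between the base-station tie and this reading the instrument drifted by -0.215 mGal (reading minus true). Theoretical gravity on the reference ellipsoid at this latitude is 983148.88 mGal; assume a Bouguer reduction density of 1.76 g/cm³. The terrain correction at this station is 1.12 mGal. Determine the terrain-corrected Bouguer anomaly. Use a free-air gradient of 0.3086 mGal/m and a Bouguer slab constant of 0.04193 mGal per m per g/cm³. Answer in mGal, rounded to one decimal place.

Drift-corrected reading = 983043.80 − (-0.215) = 983044.015 mGal
Free-air correction = 0.3086 × 1116.0 = 344.40 mGal
Free-air anomaly = 983044.015 − 983148.88 + (344.40) = 239.535 mGal
Bouguer slab correction = 0.04193 × 1.76 × 1116.0 = 82.36 mGal
Simple Bouguer anomaly = 239.535 − (82.36) = 157.175 mGal
Complete Bouguer anomaly = 157.175 + 1.12 = 158.295 mGal

158.3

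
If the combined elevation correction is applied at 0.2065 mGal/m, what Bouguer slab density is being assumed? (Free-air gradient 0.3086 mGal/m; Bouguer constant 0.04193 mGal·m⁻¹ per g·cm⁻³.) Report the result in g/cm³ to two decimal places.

0.2065 = 0.3086 − 0.04193 × ρ
ρ = (0.3086 − 0.2065) / 0.04193 = 2.44 g/cm³

2.44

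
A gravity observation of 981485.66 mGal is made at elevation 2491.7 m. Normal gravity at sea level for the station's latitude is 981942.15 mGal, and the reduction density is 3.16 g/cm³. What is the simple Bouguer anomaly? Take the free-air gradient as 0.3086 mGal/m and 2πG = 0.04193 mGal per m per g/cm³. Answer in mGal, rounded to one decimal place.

Free-air correction = 0.3086 × 2491.7 = 768.94 mGal
Free-air anomaly = 981485.66 − 981942.15 + (768.94) = 312.45 mGal
Bouguer slab correction = 0.04193 × 3.16 × 2491.7 = 330.15 mGal
Simple Bouguer anomaly = 312.45 − (330.15) = -17.70 mGal

-17.7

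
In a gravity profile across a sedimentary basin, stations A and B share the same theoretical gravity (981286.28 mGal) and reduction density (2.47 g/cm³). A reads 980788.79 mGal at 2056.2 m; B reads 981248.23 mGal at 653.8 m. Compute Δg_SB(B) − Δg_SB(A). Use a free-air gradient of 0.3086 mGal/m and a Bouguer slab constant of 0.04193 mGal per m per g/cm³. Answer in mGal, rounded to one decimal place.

171.9

Δg_SB(A) = 980788.79 − 981286.28 + 0.3086×2056.2 − 0.04193×2.47×2056.2 = -75.90 mGal
Δg_SB(B) = 981248.23 − 981286.28 + 0.3086×653.8 − 0.04193×2.47×653.8 = 96.00 mGal
Difference = 96.00 − (-75.90) = 171.90 mGal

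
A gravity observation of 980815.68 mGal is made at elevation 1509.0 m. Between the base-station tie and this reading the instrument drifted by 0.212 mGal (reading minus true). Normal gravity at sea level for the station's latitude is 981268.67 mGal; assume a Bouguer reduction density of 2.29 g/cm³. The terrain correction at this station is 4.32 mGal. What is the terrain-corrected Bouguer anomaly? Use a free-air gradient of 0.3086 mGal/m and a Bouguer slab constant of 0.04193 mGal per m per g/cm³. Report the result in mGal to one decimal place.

-128.1

Drift-corrected reading = 980815.68 − (0.212) = 980815.468 mGal
Free-air correction = 0.3086 × 1509.0 = 465.68 mGal
Free-air anomaly = 980815.468 − 981268.67 + (465.68) = 12.478 mGal
Bouguer slab correction = 0.04193 × 2.29 × 1509.0 = 144.89 mGal
Simple Bouguer anomaly = 12.478 − (144.89) = -132.412 mGal
Complete Bouguer anomaly = -132.412 + 4.32 = -128.092 mGal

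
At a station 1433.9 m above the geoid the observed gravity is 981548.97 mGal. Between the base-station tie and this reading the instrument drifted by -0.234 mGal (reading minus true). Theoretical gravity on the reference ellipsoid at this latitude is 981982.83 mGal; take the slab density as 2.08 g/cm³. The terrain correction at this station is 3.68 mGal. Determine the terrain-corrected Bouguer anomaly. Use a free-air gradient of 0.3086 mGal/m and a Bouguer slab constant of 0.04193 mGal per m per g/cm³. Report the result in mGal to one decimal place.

-112.5

Drift-corrected reading = 981548.97 − (-0.234) = 981549.204 mGal
Free-air correction = 0.3086 × 1433.9 = 442.50 mGal
Free-air anomaly = 981549.204 − 981982.83 + (442.50) = 8.874 mGal
Bouguer slab correction = 0.04193 × 2.08 × 1433.9 = 125.06 mGal
Simple Bouguer anomaly = 8.874 − (125.06) = -116.186 mGal
Complete Bouguer anomaly = -116.186 + 3.68 = -112.506 mGal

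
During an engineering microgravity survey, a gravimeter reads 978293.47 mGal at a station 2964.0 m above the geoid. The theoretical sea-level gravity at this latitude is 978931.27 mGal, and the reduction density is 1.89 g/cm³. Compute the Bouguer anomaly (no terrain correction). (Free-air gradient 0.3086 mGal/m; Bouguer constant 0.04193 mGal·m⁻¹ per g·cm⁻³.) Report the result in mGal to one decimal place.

42.0

Free-air correction = 0.3086 × 2964.0 = 914.69 mGal
Free-air anomaly = 978293.47 − 978931.27 + (914.69) = 276.89 mGal
Bouguer slab correction = 0.04193 × 1.89 × 2964.0 = 234.89 mGal
Simple Bouguer anomaly = 276.89 − (234.89) = 42.00 mGal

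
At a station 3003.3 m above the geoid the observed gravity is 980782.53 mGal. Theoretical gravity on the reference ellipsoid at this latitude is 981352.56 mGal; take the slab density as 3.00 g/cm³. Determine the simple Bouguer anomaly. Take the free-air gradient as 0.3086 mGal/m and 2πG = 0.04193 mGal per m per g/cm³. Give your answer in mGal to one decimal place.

Free-air correction = 0.3086 × 3003.3 = 926.82 mGal
Free-air anomaly = 980782.53 − 981352.56 + (926.82) = 356.79 mGal
Bouguer slab correction = 0.04193 × 3.00 × 3003.3 = 377.79 mGal
Simple Bouguer anomaly = 356.79 − (377.79) = -21.00 mGal

-21.0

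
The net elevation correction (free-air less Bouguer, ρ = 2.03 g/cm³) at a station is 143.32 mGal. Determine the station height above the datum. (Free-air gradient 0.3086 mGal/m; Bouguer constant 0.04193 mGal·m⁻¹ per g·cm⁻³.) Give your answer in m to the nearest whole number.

Combined gradient = 0.3086 − 0.04193 × 2.03 = 0.2234821 mGal/m
h = 143.32 / 0.2234821 = 641.30 m

641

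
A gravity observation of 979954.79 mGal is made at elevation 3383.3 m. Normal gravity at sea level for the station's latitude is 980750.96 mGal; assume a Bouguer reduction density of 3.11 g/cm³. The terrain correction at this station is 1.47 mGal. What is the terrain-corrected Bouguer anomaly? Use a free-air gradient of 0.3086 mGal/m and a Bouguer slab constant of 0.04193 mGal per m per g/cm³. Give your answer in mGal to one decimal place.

-191.8

Free-air correction = 0.3086 × 3383.3 = 1044.09 mGal
Free-air anomaly = 979954.79 − 980750.96 + (1044.09) = 247.92 mGal
Bouguer slab correction = 0.04193 × 3.11 × 3383.3 = 441.19 mGal
Simple Bouguer anomaly = 247.92 − (441.19) = -193.27 mGal
Complete Bouguer anomaly = -193.27 + 1.47 = -191.80 mGal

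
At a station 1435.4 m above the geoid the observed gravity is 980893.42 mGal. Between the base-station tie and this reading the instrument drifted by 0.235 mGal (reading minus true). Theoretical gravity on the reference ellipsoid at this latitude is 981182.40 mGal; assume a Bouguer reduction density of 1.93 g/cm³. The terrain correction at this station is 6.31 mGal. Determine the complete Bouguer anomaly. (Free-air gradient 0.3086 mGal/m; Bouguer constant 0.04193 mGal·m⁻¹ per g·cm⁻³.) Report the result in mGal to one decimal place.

Drift-corrected reading = 980893.42 − (0.235) = 980893.185 mGal
Free-air correction = 0.3086 × 1435.4 = 442.96 mGal
Free-air anomaly = 980893.185 − 981182.40 + (442.96) = 153.745 mGal
Bouguer slab correction = 0.04193 × 1.93 × 1435.4 = 116.16 mGal
Simple Bouguer anomaly = 153.745 − (116.16) = 37.585 mGal
Complete Bouguer anomaly = 37.585 + 6.31 = 43.895 mGal

43.9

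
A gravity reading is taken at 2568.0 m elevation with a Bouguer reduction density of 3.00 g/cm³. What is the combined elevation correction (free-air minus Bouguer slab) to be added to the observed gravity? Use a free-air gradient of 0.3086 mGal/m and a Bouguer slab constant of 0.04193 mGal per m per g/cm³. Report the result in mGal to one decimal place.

Combined gradient = 0.3086 − 0.04193 × 3.00 = 0.1828100 mGal/m
Combined elevation correction = 0.1828100 × 2568.0 = 469.5 mGal

469.5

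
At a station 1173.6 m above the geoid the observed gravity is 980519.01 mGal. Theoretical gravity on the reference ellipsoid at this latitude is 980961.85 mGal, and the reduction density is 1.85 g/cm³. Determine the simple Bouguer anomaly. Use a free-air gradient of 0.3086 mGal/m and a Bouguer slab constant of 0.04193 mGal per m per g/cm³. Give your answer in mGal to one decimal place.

Free-air correction = 0.3086 × 1173.6 = 362.17 mGal
Free-air anomaly = 980519.01 − 980961.85 + (362.17) = -80.67 mGal
Bouguer slab correction = 0.04193 × 1.85 × 1173.6 = 91.04 mGal
Simple Bouguer anomaly = -80.67 − (91.04) = -171.71 mGal

-171.7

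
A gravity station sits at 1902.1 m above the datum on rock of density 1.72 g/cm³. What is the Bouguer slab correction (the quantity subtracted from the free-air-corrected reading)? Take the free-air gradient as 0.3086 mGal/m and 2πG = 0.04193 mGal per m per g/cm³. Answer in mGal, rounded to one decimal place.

Bouguer slab correction = 0.04193 × 1.72 × 1902.1 = 137.2 mGal

137.2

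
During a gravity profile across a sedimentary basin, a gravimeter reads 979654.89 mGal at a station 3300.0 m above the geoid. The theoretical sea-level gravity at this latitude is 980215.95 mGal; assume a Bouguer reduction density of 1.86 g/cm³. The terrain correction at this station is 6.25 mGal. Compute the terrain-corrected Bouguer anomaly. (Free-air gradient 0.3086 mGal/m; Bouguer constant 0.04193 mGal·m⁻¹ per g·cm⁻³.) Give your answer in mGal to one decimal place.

Free-air correction = 0.3086 × 3300.0 = 1018.38 mGal
Free-air anomaly = 979654.89 − 980215.95 + (1018.38) = 457.32 mGal
Bouguer slab correction = 0.04193 × 1.86 × 3300.0 = 257.37 mGal
Simple Bouguer anomaly = 457.32 − (257.37) = 199.95 mGal
Complete Bouguer anomaly = 199.95 + 6.25 = 206.20 mGal

206.2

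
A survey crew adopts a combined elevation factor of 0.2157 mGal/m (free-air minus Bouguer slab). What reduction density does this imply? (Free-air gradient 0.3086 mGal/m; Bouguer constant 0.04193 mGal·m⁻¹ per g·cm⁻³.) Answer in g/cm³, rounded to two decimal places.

0.2157 = 0.3086 − 0.04193 × ρ
ρ = (0.3086 − 0.2157) / 0.04193 = 2.22 g/cm³

2.22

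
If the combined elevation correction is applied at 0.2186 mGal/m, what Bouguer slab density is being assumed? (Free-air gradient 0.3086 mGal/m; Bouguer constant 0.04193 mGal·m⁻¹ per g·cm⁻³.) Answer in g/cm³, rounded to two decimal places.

0.2186 = 0.3086 − 0.04193 × ρ
ρ = (0.3086 − 0.2186) / 0.04193 = 2.15 g/cm³

2.15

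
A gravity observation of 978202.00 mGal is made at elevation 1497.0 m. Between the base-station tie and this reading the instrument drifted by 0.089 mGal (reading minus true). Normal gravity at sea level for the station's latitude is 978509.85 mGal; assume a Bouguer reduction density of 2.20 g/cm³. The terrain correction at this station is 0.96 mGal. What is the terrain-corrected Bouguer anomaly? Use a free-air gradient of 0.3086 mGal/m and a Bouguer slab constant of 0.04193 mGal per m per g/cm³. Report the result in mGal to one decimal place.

16.9

Drift-corrected reading = 978202.00 − (0.089) = 978201.911 mGal
Free-air correction = 0.3086 × 1497.0 = 461.97 mGal
Free-air anomaly = 978201.911 − 978509.85 + (461.97) = 154.031 mGal
Bouguer slab correction = 0.04193 × 2.20 × 1497.0 = 138.09 mGal
Simple Bouguer anomaly = 154.031 − (138.09) = 15.941 mGal
Complete Bouguer anomaly = 15.941 + 0.96 = 16.901 mGal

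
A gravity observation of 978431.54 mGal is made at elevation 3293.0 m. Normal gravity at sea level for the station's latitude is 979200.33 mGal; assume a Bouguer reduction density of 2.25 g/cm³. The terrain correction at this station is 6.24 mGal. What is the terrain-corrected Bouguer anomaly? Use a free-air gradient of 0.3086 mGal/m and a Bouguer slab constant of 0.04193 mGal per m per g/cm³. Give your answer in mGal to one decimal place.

-57.0

Free-air correction = 0.3086 × 3293.0 = 1016.22 mGal
Free-air anomaly = 978431.54 − 979200.33 + (1016.22) = 247.43 mGal
Bouguer slab correction = 0.04193 × 2.25 × 3293.0 = 310.67 mGal
Simple Bouguer anomaly = 247.43 − (310.67) = -63.24 mGal
Complete Bouguer anomaly = -63.24 + 6.24 = -57.00 mGal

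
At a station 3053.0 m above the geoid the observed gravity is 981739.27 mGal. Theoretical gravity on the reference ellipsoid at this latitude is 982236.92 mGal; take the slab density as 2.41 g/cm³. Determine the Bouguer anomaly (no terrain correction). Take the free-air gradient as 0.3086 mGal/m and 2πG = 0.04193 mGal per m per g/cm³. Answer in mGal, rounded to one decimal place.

Free-air correction = 0.3086 × 3053.0 = 942.16 mGal
Free-air anomaly = 981739.27 − 982236.92 + (942.16) = 444.51 mGal
Bouguer slab correction = 0.04193 × 2.41 × 3053.0 = 308.51 mGal
Simple Bouguer anomaly = 444.51 − (308.51) = 136.00 mGal

136.0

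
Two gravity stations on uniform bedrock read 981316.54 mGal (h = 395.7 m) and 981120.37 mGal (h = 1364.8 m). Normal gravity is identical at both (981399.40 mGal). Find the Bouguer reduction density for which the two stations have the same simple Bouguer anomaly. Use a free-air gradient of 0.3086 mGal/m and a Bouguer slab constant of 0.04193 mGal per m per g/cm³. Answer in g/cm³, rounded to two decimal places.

2.53

Δg_obs = 981120.37 − 981316.54 = -196.17 mGal over Δh = 1364.8 − 395.7 = 969.1 m
Equal Bouguer anomalies ⇒ Δg_obs + (0.3086 − 0.04193ρ)·Δh = 0
0.3086 − 0.04193ρ = −Δg_obs/Δh = 0.20242
ρ = (0.3086 − 0.20242) / 0.04193 = 2.53 g/cm³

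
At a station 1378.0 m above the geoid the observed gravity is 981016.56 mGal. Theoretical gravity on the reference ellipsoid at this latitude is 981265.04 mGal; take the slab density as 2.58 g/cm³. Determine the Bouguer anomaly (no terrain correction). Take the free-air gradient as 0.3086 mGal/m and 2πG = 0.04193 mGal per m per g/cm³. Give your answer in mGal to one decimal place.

27.7

Free-air correction = 0.3086 × 1378.0 = 425.25 mGal
Free-air anomaly = 981016.56 − 981265.04 + (425.25) = 176.77 mGal
Bouguer slab correction = 0.04193 × 2.58 × 1378.0 = 149.07 mGal
Simple Bouguer anomaly = 176.77 − (149.07) = 27.70 mGal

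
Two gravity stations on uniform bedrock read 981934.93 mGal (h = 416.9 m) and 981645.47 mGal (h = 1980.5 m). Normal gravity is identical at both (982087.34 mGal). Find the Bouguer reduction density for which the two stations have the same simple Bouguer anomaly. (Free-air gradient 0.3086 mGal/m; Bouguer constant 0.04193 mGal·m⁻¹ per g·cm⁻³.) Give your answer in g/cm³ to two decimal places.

2.94

Δg_obs = 981645.47 − 981934.93 = -289.46 mGal over Δh = 1980.5 − 416.9 = 1563.6 m
Equal Bouguer anomalies ⇒ Δg_obs + (0.3086 − 0.04193ρ)·Δh = 0
0.3086 − 0.04193ρ = −Δg_obs/Δh = 0.18512
ρ = (0.3086 − 0.18512) / 0.04193 = 2.94 g/cm³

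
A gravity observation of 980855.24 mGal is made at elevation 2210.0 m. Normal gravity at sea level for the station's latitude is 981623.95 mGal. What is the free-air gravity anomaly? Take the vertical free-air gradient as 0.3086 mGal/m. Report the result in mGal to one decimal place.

-86.7

Free-air correction = 0.3086 × 2210.0 = 682.01 mGal
Free-air anomaly = 980855.24 − 981623.95 + (682.01) = -86.70 mGal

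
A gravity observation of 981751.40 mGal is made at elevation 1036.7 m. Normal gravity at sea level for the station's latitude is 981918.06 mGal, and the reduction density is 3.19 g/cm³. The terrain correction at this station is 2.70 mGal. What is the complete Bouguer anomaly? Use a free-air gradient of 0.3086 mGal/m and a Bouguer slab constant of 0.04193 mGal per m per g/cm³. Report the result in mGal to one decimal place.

Free-air correction = 0.3086 × 1036.7 = 319.93 mGal
Free-air anomaly = 981751.40 − 981918.06 + (319.93) = 153.27 mGal
Bouguer slab correction = 0.04193 × 3.19 × 1036.7 = 138.67 mGal
Simple Bouguer anomaly = 153.27 − (138.67) = 14.60 mGal
Complete Bouguer anomaly = 14.60 + 2.70 = 17.30 mGal

17.3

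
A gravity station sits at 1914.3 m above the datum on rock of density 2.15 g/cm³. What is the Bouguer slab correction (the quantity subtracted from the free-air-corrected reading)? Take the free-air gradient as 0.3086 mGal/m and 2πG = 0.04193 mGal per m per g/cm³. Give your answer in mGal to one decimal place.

Bouguer slab correction = 0.04193 × 2.15 × 1914.3 = 172.6 mGal

172.6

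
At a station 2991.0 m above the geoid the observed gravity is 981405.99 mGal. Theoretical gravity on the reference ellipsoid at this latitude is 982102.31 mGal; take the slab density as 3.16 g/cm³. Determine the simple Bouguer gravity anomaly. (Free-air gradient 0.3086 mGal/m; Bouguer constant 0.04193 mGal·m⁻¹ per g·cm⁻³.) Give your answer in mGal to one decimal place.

Free-air correction = 0.3086 × 2991.0 = 923.02 mGal
Free-air anomaly = 981405.99 − 982102.31 + (923.02) = 226.70 mGal
Bouguer slab correction = 0.04193 × 3.16 × 2991.0 = 396.30 mGal
Simple Bouguer anomaly = 226.70 − (396.30) = -169.60 mGal

-169.6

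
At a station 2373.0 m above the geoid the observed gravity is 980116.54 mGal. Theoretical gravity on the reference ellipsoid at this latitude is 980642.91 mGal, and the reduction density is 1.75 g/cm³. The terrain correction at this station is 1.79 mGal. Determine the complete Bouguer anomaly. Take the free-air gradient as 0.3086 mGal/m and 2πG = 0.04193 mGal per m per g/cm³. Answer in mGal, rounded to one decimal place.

Free-air correction = 0.3086 × 2373.0 = 732.31 mGal
Free-air anomaly = 980116.54 − 980642.91 + (732.31) = 205.94 mGal
Bouguer slab correction = 0.04193 × 1.75 × 2373.0 = 174.12 mGal
Simple Bouguer anomaly = 205.94 − (174.12) = 31.82 mGal
Complete Bouguer anomaly = 31.82 + 1.79 = 33.61 mGal

33.6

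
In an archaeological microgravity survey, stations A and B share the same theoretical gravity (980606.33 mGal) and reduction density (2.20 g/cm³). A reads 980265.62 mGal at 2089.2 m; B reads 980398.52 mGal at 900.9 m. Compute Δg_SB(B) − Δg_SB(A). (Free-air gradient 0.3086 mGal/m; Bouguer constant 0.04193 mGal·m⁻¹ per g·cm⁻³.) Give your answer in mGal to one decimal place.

-124.2

Δg_SB(A) = 980265.62 − 980606.33 + 0.3086×2089.2 − 0.04193×2.20×2089.2 = 111.30 mGal
Δg_SB(B) = 980398.52 − 980606.33 + 0.3086×900.9 − 0.04193×2.20×900.9 = -12.90 mGal
Difference = -12.90 − (111.30) = -124.20 mGal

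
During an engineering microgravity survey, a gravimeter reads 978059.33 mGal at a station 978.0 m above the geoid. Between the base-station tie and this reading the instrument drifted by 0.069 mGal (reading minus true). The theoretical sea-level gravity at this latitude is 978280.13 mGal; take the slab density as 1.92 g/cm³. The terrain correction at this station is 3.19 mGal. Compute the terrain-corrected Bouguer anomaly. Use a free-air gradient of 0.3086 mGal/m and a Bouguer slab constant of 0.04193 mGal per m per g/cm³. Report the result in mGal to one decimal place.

Drift-corrected reading = 978059.33 − (0.069) = 978059.261 mGal
Free-air correction = 0.3086 × 978.0 = 301.81 mGal
Free-air anomaly = 978059.261 − 978280.13 + (301.81) = 80.941 mGal
Bouguer slab correction = 0.04193 × 1.92 × 978.0 = 78.73 mGal
Simple Bouguer anomaly = 80.941 − (78.73) = 2.211 mGal
Complete Bouguer anomaly = 2.211 + 3.19 = 5.401 mGal

5.4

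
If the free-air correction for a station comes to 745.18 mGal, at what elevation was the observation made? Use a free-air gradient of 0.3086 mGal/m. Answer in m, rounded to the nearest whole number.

2415

h = 745.18 / 0.3086 = 2414.71 m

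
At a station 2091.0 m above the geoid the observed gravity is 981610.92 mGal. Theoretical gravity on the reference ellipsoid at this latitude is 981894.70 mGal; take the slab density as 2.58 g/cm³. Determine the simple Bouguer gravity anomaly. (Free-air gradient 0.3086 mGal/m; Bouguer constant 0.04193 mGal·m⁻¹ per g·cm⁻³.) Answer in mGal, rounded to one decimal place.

135.3

Free-air correction = 0.3086 × 2091.0 = 645.28 mGal
Free-air anomaly = 981610.92 − 981894.70 + (645.28) = 361.50 mGal
Bouguer slab correction = 0.04193 × 2.58 × 2091.0 = 226.20 mGal
Simple Bouguer anomaly = 361.50 − (226.20) = 135.30 mGal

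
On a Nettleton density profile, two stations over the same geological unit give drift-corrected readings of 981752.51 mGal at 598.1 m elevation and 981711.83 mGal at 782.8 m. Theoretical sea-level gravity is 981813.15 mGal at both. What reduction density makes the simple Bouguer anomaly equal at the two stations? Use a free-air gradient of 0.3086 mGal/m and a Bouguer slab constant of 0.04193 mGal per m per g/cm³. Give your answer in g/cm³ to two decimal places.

Δg_obs = 981711.83 − 981752.51 = -40.68 mGal over Δh = 782.8 − 598.1 = 184.7 m
Equal Bouguer anomalies ⇒ Δg_obs + (0.3086 − 0.04193ρ)·Δh = 0
0.3086 − 0.04193ρ = −Δg_obs/Δh = 0.22025
ρ = (0.3086 − 0.22025) / 0.04193 = 2.11 g/cm³

2.11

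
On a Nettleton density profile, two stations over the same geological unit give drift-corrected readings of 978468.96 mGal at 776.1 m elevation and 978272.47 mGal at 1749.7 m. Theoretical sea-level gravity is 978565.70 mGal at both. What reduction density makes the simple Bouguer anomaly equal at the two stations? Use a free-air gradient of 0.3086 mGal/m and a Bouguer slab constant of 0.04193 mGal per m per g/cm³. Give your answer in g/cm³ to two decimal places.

Δg_obs = 978272.47 − 978468.96 = -196.49 mGal over Δh = 1749.7 − 776.1 = 973.6 m
Equal Bouguer anomalies ⇒ Δg_obs + (0.3086 − 0.04193ρ)·Δh = 0
0.3086 − 0.04193ρ = −Δg_obs/Δh = 0.20182
ρ = (0.3086 − 0.20182) / 0.04193 = 2.55 g/cm³

2.55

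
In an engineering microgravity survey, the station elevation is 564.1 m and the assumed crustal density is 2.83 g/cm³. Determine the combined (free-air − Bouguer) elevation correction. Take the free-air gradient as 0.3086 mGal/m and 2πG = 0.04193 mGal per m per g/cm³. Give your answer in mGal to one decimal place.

107.1

Combined gradient = 0.3086 − 0.04193 × 2.83 = 0.1899381 mGal/m
Combined elevation correction = 0.1899381 × 564.1 = 107.1 mGal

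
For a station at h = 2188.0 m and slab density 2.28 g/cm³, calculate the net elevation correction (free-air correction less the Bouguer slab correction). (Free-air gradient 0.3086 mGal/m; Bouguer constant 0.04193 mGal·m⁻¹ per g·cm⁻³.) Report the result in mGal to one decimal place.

Combined gradient = 0.3086 − 0.04193 × 2.28 = 0.2129996 mGal/m
Combined elevation correction = 0.2129996 × 2188.0 = 466.0 mGal

466.0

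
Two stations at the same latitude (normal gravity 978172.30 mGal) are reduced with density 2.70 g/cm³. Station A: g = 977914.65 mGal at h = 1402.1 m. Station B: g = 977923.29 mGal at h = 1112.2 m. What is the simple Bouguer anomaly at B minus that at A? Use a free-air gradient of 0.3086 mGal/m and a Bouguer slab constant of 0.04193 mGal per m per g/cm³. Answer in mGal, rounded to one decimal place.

Δg_SB(A) = 977914.65 − 978172.30 + 0.3086×1402.1 − 0.04193×2.70×1402.1 = 16.30 mGal
Δg_SB(B) = 977923.29 − 978172.30 + 0.3086×1112.2 − 0.04193×2.70×1112.2 = -31.70 mGal
Difference = -31.70 − (16.30) = -48.00 mGal

-48.0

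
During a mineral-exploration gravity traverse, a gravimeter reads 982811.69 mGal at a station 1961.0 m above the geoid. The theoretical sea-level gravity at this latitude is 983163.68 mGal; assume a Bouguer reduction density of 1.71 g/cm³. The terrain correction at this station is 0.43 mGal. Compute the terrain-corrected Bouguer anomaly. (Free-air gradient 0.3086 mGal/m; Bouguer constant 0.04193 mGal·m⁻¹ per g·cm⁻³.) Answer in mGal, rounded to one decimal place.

113.0

Free-air correction = 0.3086 × 1961.0 = 605.16 mGal
Free-air anomaly = 982811.69 − 983163.68 + (605.16) = 253.17 mGal
Bouguer slab correction = 0.04193 × 1.71 × 1961.0 = 140.60 mGal
Simple Bouguer anomaly = 253.17 − (140.60) = 112.57 mGal
Complete Bouguer anomaly = 112.57 + 0.43 = 113.00 mGal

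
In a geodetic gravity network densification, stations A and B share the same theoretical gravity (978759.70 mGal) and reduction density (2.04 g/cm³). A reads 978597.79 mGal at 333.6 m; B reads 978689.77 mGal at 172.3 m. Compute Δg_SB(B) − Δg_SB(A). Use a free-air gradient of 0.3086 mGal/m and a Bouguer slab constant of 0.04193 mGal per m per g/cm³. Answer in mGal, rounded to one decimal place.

Δg_SB(A) = 978597.79 − 978759.70 + 0.3086×333.6 − 0.04193×2.04×333.6 = -87.50 mGal
Δg_SB(B) = 978689.77 − 978759.70 + 0.3086×172.3 − 0.04193×2.04×172.3 = -31.50 mGal
Difference = -31.50 − (-87.50) = 56.00 mGal

56.0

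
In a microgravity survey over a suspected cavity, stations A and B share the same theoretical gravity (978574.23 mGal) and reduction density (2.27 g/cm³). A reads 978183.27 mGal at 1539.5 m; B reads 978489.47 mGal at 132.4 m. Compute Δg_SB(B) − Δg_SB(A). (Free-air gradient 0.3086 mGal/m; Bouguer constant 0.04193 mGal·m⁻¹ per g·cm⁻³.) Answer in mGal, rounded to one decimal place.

Δg_SB(A) = 978183.27 − 978574.23 + 0.3086×1539.5 − 0.04193×2.27×1539.5 = -62.40 mGal
Δg_SB(B) = 978489.47 − 978574.23 + 0.3086×132.4 − 0.04193×2.27×132.4 = -56.50 mGal
Difference = -56.50 − (-62.40) = 5.90 mGal

5.9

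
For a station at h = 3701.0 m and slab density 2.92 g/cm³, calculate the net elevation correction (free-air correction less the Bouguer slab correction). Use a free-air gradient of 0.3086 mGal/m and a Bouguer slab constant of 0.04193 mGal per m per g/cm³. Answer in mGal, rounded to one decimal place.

689.0

Combined gradient = 0.3086 − 0.04193 × 2.92 = 0.1861644 mGal/m
Combined elevation correction = 0.1861644 × 3701.0 = 689.0 mGal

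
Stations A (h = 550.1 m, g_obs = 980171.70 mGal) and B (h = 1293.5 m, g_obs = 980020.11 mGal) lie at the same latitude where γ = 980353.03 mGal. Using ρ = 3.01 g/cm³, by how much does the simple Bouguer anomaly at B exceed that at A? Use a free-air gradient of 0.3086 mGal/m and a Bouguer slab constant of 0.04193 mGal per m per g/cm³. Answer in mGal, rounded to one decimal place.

Δg_SB(A) = 980171.70 − 980353.03 + 0.3086×550.1 − 0.04193×3.01×550.1 = -81.00 mGal
Δg_SB(B) = 980020.11 − 980353.03 + 0.3086×1293.5 − 0.04193×3.01×1293.5 = -97.00 mGal
Difference = -97.00 − (-81.00) = -16.00 mGal

-16.0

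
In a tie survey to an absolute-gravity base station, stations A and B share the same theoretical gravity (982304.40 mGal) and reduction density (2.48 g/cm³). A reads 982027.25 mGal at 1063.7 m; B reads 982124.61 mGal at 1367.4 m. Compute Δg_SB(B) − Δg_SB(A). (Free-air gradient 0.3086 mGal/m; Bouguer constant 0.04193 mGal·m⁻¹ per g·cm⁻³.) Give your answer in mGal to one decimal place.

Δg_SB(A) = 982027.25 − 982304.40 + 0.3086×1063.7 − 0.04193×2.48×1063.7 = -59.50 mGal
Δg_SB(B) = 982124.61 − 982304.40 + 0.3086×1367.4 − 0.04193×2.48×1367.4 = 100.00 mGal
Difference = 100.00 − (-59.50) = 159.50 mGal

159.5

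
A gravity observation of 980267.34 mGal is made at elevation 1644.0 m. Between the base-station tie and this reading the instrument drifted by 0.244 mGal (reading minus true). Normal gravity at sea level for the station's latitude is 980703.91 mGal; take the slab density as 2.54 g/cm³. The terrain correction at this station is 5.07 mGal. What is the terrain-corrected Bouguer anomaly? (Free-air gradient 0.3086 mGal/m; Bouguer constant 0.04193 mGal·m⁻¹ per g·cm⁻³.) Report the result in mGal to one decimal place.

Drift-corrected reading = 980267.34 − (0.244) = 980267.096 mGal
Free-air correction = 0.3086 × 1644.0 = 507.34 mGal
Free-air anomaly = 980267.096 − 980703.91 + (507.34) = 70.526 mGal
Bouguer slab correction = 0.04193 × 2.54 × 1644.0 = 175.09 mGal
Simple Bouguer anomaly = 70.526 − (175.09) = -104.564 mGal
Complete Bouguer anomaly = -104.564 + 5.07 = -99.494 mGal

-99.5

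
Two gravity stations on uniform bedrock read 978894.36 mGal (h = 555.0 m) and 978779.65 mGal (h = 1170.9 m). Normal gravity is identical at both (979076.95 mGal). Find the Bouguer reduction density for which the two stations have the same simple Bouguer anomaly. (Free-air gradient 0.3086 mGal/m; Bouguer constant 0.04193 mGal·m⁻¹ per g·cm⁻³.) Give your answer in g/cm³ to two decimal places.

Δg_obs = 978779.65 − 978894.36 = -114.71 mGal over Δh = 1170.9 − 555.0 = 615.9 m
Equal Bouguer anomalies ⇒ Δg_obs + (0.3086 − 0.04193ρ)·Δh = 0
0.3086 − 0.04193ρ = −Δg_obs/Δh = 0.18625
ρ = (0.3086 − 0.18625) / 0.04193 = 2.92 g/cm³

2.92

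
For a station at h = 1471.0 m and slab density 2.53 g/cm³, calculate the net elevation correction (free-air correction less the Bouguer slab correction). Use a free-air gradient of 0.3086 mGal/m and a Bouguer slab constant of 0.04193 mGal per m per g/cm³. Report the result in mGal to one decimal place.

Combined gradient = 0.3086 − 0.04193 × 2.53 = 0.2025171 mGal/m
Combined elevation correction = 0.2025171 × 1471.0 = 297.9 mGal

297.9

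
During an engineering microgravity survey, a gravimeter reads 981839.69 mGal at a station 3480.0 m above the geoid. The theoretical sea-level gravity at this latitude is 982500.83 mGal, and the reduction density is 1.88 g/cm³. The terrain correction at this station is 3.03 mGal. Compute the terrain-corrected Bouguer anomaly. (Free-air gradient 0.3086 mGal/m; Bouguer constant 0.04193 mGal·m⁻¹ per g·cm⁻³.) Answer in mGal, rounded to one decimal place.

141.5

Free-air correction = 0.3086 × 3480.0 = 1073.93 mGal
Free-air anomaly = 981839.69 − 982500.83 + (1073.93) = 412.79 mGal
Bouguer slab correction = 0.04193 × 1.88 × 3480.0 = 274.32 mGal
Simple Bouguer anomaly = 412.79 − (274.32) = 138.47 mGal
Complete Bouguer anomaly = 138.47 + 3.03 = 141.50 mGal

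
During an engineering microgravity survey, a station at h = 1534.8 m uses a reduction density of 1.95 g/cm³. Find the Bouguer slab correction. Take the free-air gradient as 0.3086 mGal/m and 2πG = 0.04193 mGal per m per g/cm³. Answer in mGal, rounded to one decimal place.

Bouguer slab correction = 0.04193 × 1.95 × 1534.8 = 125.5 mGal

125.5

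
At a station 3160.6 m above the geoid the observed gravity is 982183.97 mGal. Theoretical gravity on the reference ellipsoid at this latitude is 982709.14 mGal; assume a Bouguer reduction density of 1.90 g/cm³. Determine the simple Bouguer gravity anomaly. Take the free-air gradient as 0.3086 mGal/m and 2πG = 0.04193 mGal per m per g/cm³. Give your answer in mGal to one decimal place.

Free-air correction = 0.3086 × 3160.6 = 975.36 mGal
Free-air anomaly = 982183.97 − 982709.14 + (975.36) = 450.19 mGal
Bouguer slab correction = 0.04193 × 1.90 × 3160.6 = 251.80 mGal
Simple Bouguer anomaly = 450.19 − (251.80) = 198.39 mGal

198.4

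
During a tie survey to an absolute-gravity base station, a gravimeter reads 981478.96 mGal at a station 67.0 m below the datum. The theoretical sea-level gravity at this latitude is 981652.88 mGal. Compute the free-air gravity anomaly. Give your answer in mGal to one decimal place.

-194.6

Free-air correction = 0.3086 × -67.0 = -20.68 mGal
Free-air anomaly = 981478.96 − 981652.88 + (-20.68) = -194.60 mGal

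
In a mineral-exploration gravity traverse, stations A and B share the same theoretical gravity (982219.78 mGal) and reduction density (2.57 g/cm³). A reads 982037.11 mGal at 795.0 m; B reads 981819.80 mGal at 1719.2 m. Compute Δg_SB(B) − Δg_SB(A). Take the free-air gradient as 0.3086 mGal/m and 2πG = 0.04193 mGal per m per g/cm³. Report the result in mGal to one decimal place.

-31.7

Δg_SB(A) = 982037.11 − 982219.78 + 0.3086×795.0 − 0.04193×2.57×795.0 = -23.00 mGal
Δg_SB(B) = 981819.80 − 982219.78 + 0.3086×1719.2 − 0.04193×2.57×1719.2 = -54.70 mGal
Difference = -54.70 − (-23.00) = -31.70 mGal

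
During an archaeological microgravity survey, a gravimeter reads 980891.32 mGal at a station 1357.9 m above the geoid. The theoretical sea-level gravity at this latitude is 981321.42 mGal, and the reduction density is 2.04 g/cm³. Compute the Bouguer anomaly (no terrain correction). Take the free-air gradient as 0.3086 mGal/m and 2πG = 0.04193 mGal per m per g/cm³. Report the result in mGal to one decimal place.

-127.2

Free-air correction = 0.3086 × 1357.9 = 419.05 mGal
Free-air anomaly = 980891.32 − 981321.42 + (419.05) = -11.05 mGal
Bouguer slab correction = 0.04193 × 2.04 × 1357.9 = 116.15 mGal
Simple Bouguer anomaly = -11.05 − (116.15) = -127.20 mGal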